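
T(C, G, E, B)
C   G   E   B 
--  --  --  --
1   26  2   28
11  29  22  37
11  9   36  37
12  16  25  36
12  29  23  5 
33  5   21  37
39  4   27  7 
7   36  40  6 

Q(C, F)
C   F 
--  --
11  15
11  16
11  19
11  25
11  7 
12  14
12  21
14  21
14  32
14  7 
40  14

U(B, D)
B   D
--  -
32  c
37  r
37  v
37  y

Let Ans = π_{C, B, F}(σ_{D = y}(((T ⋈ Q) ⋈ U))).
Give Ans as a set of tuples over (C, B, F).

{(11, 37, 15), (11, 37, 16), (11, 37, 19), (11, 37, 25), (11, 37, 7)}

T ⋈ Q (natural join on C): {(11, 29, 22, 37, 15), (11, 29, 22, 37, 16), (11, 29, 22, 37, 19), (11, 29, 22, 37, 25), (11, 29, 22, 37, 7), (11, 9, 36, 37, 15), (11, 9, 36, 37, 16), (11, 9, 36, 37, 19), (11, 9, 36, 37, 25), (11, 9, 36, 37, 7), (12, 16, 25, 36, 14), (12, 16, 25, 36, 21), (12, 29, 23, 5, 14), (12, 29, 23, 5, 21)}
(T ⋈ Q) ⋈ U (natural join on B): {(11, 29, 22, 37, 15, r), (11, 29, 22, 37, 15, v), (11, 29, 22, 37, 15, y), (11, 29, 22, 37, 16, r), (11, 29, 22, 37, 16, v), (11, 29, 22, 37, 16, y), (11, 29, 22, 37, 19, r), (11, 29, 22, 37, 19, v), (11, 29, 22, 37, 19, y), (11, 29, 22, 37, 25, r), (11, 29, 22, 37, 25, v), (11, 29, 22, 37, 25, y), (11, 29, 22, 37, 7, r), (11, 29, 22, 37, 7, v), (11, 29, 22, 37, 7, y), (11, 9, 36, 37, 15, r), (11, 9, 36, 37, 15, v), (11, 9, 36, 37, 15, y), (11, 9, 36, 37, 16, r), (11, 9, 36, 37, 16, v), (11, 9, 36, 37, 16, y), (11, 9, 36, 37, 19, r), (11, 9, 36, 37, 19, v), (11, 9, 36, 37, 19, y), (11, 9, 36, 37, 25, r), (11, 9, 36, 37, 25, v), (11, 9, 36, 37, 25, y), (11, 9, 36, 37, 7, r), (11, 9, 36, 37, 7, v), (11, 9, 36, 37, 7, y)}
σ[D = y]: keep tuples satisfying D = y → {(11, 29, 22, 37, 15, y), (11, 29, 22, 37, 16, y), (11, 29, 22, 37, 19, y), (11, 29, 22, 37, 25, y), (11, 29, 22, 37, 7, y), (11, 9, 36, 37, 15, y), (11, 9, 36, 37, 16, y), (11, 9, 36, 37, 19, y), (11, 9, 36, 37, 25, y), (11, 9, 36, 37, 7, y)}
π[C, B, F]: project onto (C, B, F) (5 duplicate(s) eliminated) → {(11, 37, 15), (11, 37, 16), (11, 37, 19), (11, 37, 25), (11, 37, 7)}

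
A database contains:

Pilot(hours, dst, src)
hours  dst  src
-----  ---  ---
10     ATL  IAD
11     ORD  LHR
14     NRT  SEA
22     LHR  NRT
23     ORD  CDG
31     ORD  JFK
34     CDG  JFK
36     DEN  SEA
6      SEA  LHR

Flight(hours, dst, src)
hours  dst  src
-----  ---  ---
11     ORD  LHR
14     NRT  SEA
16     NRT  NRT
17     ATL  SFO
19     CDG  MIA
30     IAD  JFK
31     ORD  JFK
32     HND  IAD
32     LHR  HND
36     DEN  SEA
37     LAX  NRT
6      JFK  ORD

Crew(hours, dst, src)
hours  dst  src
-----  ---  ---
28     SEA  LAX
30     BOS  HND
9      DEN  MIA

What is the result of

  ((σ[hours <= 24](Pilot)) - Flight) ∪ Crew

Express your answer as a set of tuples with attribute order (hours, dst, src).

{(10, ATL, IAD), (22, LHR, NRT), (23, ORD, CDG), (28, SEA, LAX), (30, BOS, HND), (6, SEA, LHR), (9, DEN, MIA)}

Selection hours <= 24: {(10, ATL, IAD), (11, ORD, LHR), (14, NRT, SEA), (22, LHR, NRT), (23, ORD, CDG), (6, SEA, LHR)}
Taking the difference: {(10, ATL, IAD), (22, LHR, NRT), (23, ORD, CDG), (6, SEA, LHR)}
Taking the union: {(10, ATL, IAD), (22, LHR, NRT), (23, ORD, CDG), (28, SEA, LAX), (30, BOS, HND), (6, SEA, LHR), (9, DEN, MIA)}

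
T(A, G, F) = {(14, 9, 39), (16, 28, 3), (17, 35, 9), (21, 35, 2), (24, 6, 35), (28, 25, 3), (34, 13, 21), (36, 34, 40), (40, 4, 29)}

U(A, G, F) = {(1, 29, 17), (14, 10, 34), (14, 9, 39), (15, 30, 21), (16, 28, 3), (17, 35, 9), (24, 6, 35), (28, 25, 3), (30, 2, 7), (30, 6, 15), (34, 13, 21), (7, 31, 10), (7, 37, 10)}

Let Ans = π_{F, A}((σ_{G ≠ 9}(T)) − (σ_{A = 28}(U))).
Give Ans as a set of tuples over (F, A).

Filtering on G ≠ 9 leaves {(16, 28, 3), (17, 35, 9), (21, 35, 2), (24, 6, 35), (28, 25, 3), (34, 13, 21), (36, 34, 40), (40, 4, 29)}.
Filtering on A = 28 leaves {(28, 25, 3)}.
Set difference of the two operands is {(16, 28, 3), (17, 35, 9), (21, 35, 2), (24, 6, 35), (34, 13, 21), (36, 34, 40), (40, 4, 29)}.
π[F, A]: project onto (F, A) → {(2, 21), (21, 34), (29, 40), (3, 16), (35, 24), (40, 36), (9, 17)}

{(2, 21), (21, 34), (29, 40), (3, 16), (35, 24), (40, 36), (9, 17)}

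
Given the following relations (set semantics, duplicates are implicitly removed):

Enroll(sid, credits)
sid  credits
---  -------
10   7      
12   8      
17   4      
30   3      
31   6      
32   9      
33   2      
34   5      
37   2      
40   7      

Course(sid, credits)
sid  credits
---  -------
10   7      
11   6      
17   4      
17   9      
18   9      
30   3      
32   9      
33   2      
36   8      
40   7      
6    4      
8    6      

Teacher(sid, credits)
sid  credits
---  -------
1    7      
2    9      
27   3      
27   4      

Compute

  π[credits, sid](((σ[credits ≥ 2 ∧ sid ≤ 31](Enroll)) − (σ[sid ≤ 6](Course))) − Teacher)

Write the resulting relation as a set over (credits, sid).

{(3, 30), (4, 17), (6, 31), (7, 10), (8, 12)}

Apply σ_{credits ≥ 2 ∧ sid ≤ 31}; surviving tuples: {(10, 7), (12, 8), (17, 4), (30, 3), (31, 6)}
Apply σ_{sid ≤ 6}; surviving tuples: {(6, 4)}
Difference: {(10, 7), (12, 8), (17, 4), (30, 3), (31, 6)} with {(6, 4)} → {(10, 7), (12, 8), (17, 4), (30, 3), (31, 6)}
Difference: {(10, 7), (12, 8), (17, 4), (30, 3), (31, 6)} with {(1, 7), (2, 9), (27, 3), (27, 4)} → {(10, 7), (12, 8), (17, 4), (30, 3), (31, 6)}
Keep only column(s) credits, sid: {(3, 30), (4, 17), (6, 31), (7, 10), (8, 12)}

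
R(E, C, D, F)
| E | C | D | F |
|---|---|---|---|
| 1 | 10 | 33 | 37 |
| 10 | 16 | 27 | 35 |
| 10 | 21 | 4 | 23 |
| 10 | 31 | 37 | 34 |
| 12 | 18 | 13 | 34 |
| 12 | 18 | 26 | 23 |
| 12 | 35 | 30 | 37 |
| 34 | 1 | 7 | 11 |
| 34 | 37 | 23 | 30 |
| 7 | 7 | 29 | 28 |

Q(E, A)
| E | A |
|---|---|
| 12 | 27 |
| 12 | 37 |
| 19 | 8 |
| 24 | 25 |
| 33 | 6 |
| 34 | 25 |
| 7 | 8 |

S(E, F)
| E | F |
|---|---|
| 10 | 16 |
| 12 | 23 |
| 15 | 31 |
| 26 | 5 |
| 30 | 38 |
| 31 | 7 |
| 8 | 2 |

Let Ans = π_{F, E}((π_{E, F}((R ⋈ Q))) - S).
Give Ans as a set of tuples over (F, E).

{(11, 34), (28, 7), (30, 34), (34, 12), (37, 12)}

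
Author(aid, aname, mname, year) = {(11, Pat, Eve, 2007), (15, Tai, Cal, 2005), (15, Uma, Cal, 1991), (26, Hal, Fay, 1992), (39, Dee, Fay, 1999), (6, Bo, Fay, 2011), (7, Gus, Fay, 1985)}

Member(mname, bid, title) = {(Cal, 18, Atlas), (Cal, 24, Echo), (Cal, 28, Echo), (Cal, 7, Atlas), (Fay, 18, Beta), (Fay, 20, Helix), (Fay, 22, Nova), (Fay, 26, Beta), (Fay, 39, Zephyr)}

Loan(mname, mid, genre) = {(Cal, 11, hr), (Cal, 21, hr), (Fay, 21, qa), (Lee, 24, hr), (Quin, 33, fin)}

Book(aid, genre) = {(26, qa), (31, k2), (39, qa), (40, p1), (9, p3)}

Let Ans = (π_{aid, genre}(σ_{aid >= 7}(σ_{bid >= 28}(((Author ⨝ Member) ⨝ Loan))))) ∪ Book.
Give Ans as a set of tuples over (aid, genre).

Joining Author and Member on mname yields {(15, Tai, Cal, 2005, 18, Atlas), (15, Tai, Cal, 2005, 24, Echo), (15, Tai, Cal, 2005, 28, Echo), (15, Tai, Cal, 2005, 7, Atlas), (15, Uma, Cal, 1991, 18, Atlas), (15, Uma, Cal, 1991, 24, Echo), (15, Uma, Cal, 1991, 28, Echo), (15, Uma, Cal, 1991, 7, Atlas), (26, Hal, Fay, 1992, 18, Beta), (26, Hal, Fay, 1992, 20, Helix), (26, Hal, Fay, 1992, 22, Nova), (26, Hal, Fay, 1992, 26, Beta), (26, Hal, Fay, 1992, 39, Zephyr), (39, Dee, Fay, 1999, 18, Beta), (39, Dee, Fay, 1999, 20, Helix), (39, Dee, Fay, 1999, 22, Nova), (39, Dee, Fay, 1999, 26, Beta), (39, Dee, Fay, 1999, 39, Zephyr), (6, Bo, Fay, 2011, 18, Beta), (6, Bo, Fay, 2011, 20, Helix), (6, Bo, Fay, 2011, 22, Nova), (6, Bo, Fay, 2011, 26, Beta), (6, Bo, Fay, 2011, 39, Zephyr), (7, Gus, Fay, 1985, 18, Beta), (7, Gus, Fay, 1985, 20, Helix), (7, Gus, Fay, 1985, 22, Nova), (7, Gus, Fay, 1985, 26, Beta), (7, Gus, Fay, 1985, 39, Zephyr)}.
Joining (Author ⨝ Member) and Loan on mname yields {(15, Tai, Cal, 2005, 18, Atlas, 11, hr), (15, Tai, Cal, 2005, 18, Atlas, 21, hr), (15, Tai, Cal, 2005, 24, Echo, 11, hr), (15, Tai, Cal, 2005, 24, Echo, 21, hr), (15, Tai, Cal, 2005, 28, Echo, 11, hr), (15, Tai, Cal, 2005, 28, Echo, 21, hr), (15, Tai, Cal, 2005, 7, Atlas, 11, hr), (15, Tai, Cal, 2005, 7, Atlas, 21, hr), (15, Uma, Cal, 1991, 18, Atlas, 11, hr), (15, Uma, Cal, 1991, 18, Atlas, 21, hr), (15, Uma, Cal, 1991, 24, Echo, 11, hr), (15, Uma, Cal, 1991, 24, Echo, 21, hr), (15, Uma, Cal, 1991, 28, Echo, 11, hr), (15, Uma, Cal, 1991, 28, Echo, 21, hr), (15, Uma, Cal, 1991, 7, Atlas, 11, hr), (15, Uma, Cal, 1991, 7, Atlas, 21, hr), (26, Hal, Fay, 1992, 18, Beta, 21, qa), (26, Hal, Fay, 1992, 20, Helix, 21, qa), (26, Hal, Fay, 1992, 22, Nova, 21, qa), (26, Hal, Fay, 1992, 26, Beta, 21, qa), (26, Hal, Fay, 1992, 39, Zephyr, 21, qa), (39, Dee, Fay, 1999, 18, Beta, 21, qa), (39, Dee, Fay, 1999, 20, Helix, 21, qa), (39, Dee, Fay, 1999, 22, Nova, 21, qa), (39, Dee, Fay, 1999, 26, Beta, 21, qa), (39, Dee, Fay, 1999, 39, Zephyr, 21, qa), (6, Bo, Fay, 2011, 18, Beta, 21, qa), (6, Bo, Fay, 2011, 20, Helix, 21, qa), (6, Bo, Fay, 2011, 22, Nova, 21, qa), (6, Bo, Fay, 2011, 26, Beta, 21, qa), (6, Bo, Fay, 2011, 39, Zephyr, 21, qa), (7, Gus, Fay, 1985, 18, Beta, 21, qa), (7, Gus, Fay, 1985, 20, Helix, 21, qa), (7, Gus, Fay, 1985, 22, Nova, 21, qa), (7, Gus, Fay, 1985, 26, Beta, 21, qa), (7, Gus, Fay, 1985, 39, Zephyr, 21, qa)}.
Apply σ_{bid >= 28}; surviving tuples: {(15, Tai, Cal, 2005, 28, Echo, 11, hr), (15, Tai, Cal, 2005, 28, Echo, 21, hr), (15, Uma, Cal, 1991, 28, Echo, 11, hr), (15, Uma, Cal, 1991, 28, Echo, 21, hr), (26, Hal, Fay, 1992, 39, Zephyr, 21, qa), (39, Dee, Fay, 1999, 39, Zephyr, 21, qa), (6, Bo, Fay, 2011, 39, Zephyr, 21, qa), (7, Gus, Fay, 1985, 39, Zephyr, 21, qa)}
Apply σ_{aid >= 7}; surviving tuples: {(15, Tai, Cal, 2005, 28, Echo, 11, hr), (15, Tai, Cal, 2005, 28, Echo, 21, hr), (15, Uma, Cal, 1991, 28, Echo, 11, hr), (15, Uma, Cal, 1991, 28, Echo, 21, hr), (26, Hal, Fay, 1992, 39, Zephyr, 21, qa), (39, Dee, Fay, 1999, 39, Zephyr, 21, qa), (7, Gus, Fay, 1985, 39, Zephyr, 21, qa)}
π[aid, genre]: project onto (aid, genre) (3 duplicate(s) eliminated) → {(15, hr), (26, qa), (39, qa), (7, qa)}
Union: {(15, hr), (26, qa), (39, qa), (7, qa)} with {(26, qa), (31, k2), (39, qa), (40, p1), (9, p3)} → {(15, hr), (26, qa), (31, k2), (39, qa), (40, p1), (7, qa), (9, p3)}

{(15, hr), (26, qa), (31, k2), (39, qa), (40, p1), (7, qa), (9, p3)}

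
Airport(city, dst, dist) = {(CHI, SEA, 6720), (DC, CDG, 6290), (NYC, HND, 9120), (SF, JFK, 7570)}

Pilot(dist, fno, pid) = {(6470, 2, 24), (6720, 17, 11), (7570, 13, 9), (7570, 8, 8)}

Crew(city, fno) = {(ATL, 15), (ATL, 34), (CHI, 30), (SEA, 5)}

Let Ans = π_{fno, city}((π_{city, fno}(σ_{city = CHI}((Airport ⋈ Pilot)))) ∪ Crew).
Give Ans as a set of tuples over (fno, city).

Joining Airport and Pilot on dist yields {(CHI, SEA, 6720, 17, 11), (SF, JFK, 7570, 13, 9), (SF, JFK, 7570, 8, 8)}.
σ[city = CHI]: keep tuples satisfying city = CHI → {(CHI, SEA, 6720, 17, 11)}
π[city, fno]: project onto (city, fno) → {(CHI, 17)}
Set union of the two operands is {(ATL, 15), (ATL, 34), (CHI, 17), (CHI, 30), (SEA, 5)}.
π[fno, city]: project onto (fno, city) → {(15, ATL), (17, CHI), (30, CHI), (34, ATL), (5, SEA)}

{(15, ATL), (17, CHI), (30, CHI), (34, ATL), (5, SEA)}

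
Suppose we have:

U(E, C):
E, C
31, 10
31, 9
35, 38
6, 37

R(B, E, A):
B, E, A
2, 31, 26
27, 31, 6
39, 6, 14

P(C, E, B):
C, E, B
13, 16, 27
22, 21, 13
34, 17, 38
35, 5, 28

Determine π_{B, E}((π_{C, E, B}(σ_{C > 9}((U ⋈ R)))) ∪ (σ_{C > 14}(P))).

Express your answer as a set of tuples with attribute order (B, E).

{(13, 21), (2, 31), (27, 31), (28, 5), (38, 17), (39, 6)}

Joining U and R on E yields {(31, 10, 2, 26), (31, 10, 27, 6), (31, 9, 2, 26), (31, 9, 27, 6), (6, 37, 39, 14)}.
Selection C > 9: {(31, 10, 2, 26), (31, 10, 27, 6), (6, 37, 39, 14)}
Keep only column(s) C, E, B: {(10, 31, 2), (10, 31, 27), (37, 6, 39)}
Selection C > 14: {(22, 21, 13), (34, 17, 38), (35, 5, 28)}
Union: {(10, 31, 2), (10, 31, 27), (37, 6, 39)} with {(22, 21, 13), (34, 17, 38), (35, 5, 28)} → {(10, 31, 2), (10, 31, 27), (22, 21, 13), (34, 17, 38), (35, 5, 28), (37, 6, 39)}
Keep only column(s) B, E: {(13, 21), (2, 31), (27, 31), (28, 5), (38, 17), (39, 6)}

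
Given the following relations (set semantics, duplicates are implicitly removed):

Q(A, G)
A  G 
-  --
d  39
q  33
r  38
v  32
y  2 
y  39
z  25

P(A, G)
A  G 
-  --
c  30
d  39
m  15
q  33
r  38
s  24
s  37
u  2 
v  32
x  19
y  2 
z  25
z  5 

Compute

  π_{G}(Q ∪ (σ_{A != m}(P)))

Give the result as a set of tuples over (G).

{19, 2, 24, 25, 30, 32, 33, 37, 38, 39, 5}

Selection A != m: {(c, 30), (d, 39), (q, 33), (r, 38), (s, 24), (s, 37), (u, 2), (v, 32), (x, 19), (y, 2), (z, 25), (z, 5)}
Taking the union: {(c, 30), (d, 39), (q, 33), (r, 38), (s, 24), (s, 37), (u, 2), (v, 32), (x, 19), (y, 2), (y, 39), (z, 25), (z, 5)}
Keep only column(s) G (2 duplicate(s) eliminated): {19, 2, 24, 25, 30, 32, 33, 37, 38, 39, 5}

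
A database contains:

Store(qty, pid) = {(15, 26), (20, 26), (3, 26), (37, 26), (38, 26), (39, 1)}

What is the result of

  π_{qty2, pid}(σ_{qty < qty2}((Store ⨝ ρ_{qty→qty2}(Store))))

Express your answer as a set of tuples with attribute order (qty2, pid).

ρ[qty→qty2]: schema becomes (qty2, pid); tuples unchanged.
Joining Store and ρ_{qty→qty2}(Store) on pid yields {(15, 26, 15), (15, 26, 20), (15, 26, 3), (15, 26, 37), (15, 26, 38), (20, 26, 15), (20, 26, 20), (20, 26, 3), (20, 26, 37), (20, 26, 38), (3, 26, 15), (3, 26, 20), (3, 26, 3), (3, 26, 37), (3, 26, 38), (37, 26, 15), (37, 26, 20), (37, 26, 3), (37, 26, 37), (37, 26, 38), (38, 26, 15), (38, 26, 20), (38, 26, 3), (38, 26, 37), (38, 26, 38), (39, 1, 39)}.
σ[qty < qty2]: keep tuples satisfying qty < qty2 → {(15, 26, 20), (15, 26, 37), (15, 26, 38), (20, 26, 37), (20, 26, 38), (3, 26, 15), (3, 26, 20), (3, 26, 37), (3, 26, 38), (37, 26, 38)}
π_{qty2, pid} gives {(15, 26), (20, 26), (37, 26), (38, 26)} (6 duplicate(s) eliminated).

{(15, 26), (20, 26), (37, 26), (38, 26)}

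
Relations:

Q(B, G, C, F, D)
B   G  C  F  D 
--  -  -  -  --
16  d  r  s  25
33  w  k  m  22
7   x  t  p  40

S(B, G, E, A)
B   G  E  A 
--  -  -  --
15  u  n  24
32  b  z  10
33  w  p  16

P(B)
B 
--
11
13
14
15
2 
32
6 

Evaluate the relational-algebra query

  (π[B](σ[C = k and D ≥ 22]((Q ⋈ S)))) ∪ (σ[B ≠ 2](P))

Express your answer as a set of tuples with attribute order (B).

Joining Q and S on B, G yields {(33, w, k, m, 22, p, 16)}.
Apply σ_{C = k and D ≥ 22}; surviving tuples: {(33, w, k, m, 22, p, 16)}
Keep only column(s) B: {33}
Apply σ_{B ≠ 2}; surviving tuples: {11, 13, 14, 15, 32, 6}
Union: {33} with {11, 13, 14, 15, 32, 6} → {11, 13, 14, 15, 32, 33, 6}

{11, 13, 14, 15, 32, 33, 6}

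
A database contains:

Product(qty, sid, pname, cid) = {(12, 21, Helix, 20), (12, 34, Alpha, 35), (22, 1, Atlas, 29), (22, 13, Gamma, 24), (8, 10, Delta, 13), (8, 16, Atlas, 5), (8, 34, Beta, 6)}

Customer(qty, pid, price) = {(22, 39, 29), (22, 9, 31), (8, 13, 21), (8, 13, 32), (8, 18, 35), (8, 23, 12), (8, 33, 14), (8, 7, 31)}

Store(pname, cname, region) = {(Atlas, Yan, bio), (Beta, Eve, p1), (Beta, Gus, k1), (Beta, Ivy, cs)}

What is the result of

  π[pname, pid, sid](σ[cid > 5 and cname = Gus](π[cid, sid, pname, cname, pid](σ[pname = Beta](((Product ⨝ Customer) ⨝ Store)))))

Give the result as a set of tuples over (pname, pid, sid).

Product ⋈ Customer (natural join on qty): {(22, 1, Atlas, 29, 39, 29), (22, 1, Atlas, 29, 9, 31), (22, 13, Gamma, 24, 39, 29), (22, 13, Gamma, 24, 9, 31), (8, 10, Delta, 13, 13, 21), (8, 10, Delta, 13, 13, 32), (8, 10, Delta, 13, 18, 35), (8, 10, Delta, 13, 23, 12), (8, 10, Delta, 13, 33, 14), (8, 10, Delta, 13, 7, 31), (8, 16, Atlas, 5, 13, 21), (8, 16, Atlas, 5, 13, 32), (8, 16, Atlas, 5, 18, 35), (8, 16, Atlas, 5, 23, 12), (8, 16, Atlas, 5, 33, 14), (8, 16, Atlas, 5, 7, 31), (8, 34, Beta, 6, 13, 21), (8, 34, Beta, 6, 13, 32), (8, 34, Beta, 6, 18, 35), (8, 34, Beta, 6, 23, 12), (8, 34, Beta, 6, 33, 14), (8, 34, Beta, 6, 7, 31)}
(Product ⨝ Customer) ⋈ Store (natural join on pname): {(22, 1, Atlas, 29, 39, 29, Yan, bio), (22, 1, Atlas, 29, 9, 31, Yan, bio), (8, 16, Atlas, 5, 13, 21, Yan, bio), (8, 16, Atlas, 5, 13, 32, Yan, bio), (8, 16, Atlas, 5, 18, 35, Yan, bio), (8, 16, Atlas, 5, 23, 12, Yan, bio), (8, 16, Atlas, 5, 33, 14, Yan, bio), (8, 16, Atlas, 5, 7, 31, Yan, bio), (8, 34, Beta, 6, 13, 21, Eve, p1), (8, 34, Beta, 6, 13, 21, Gus, k1), (8, 34, Beta, 6, 13, 21, Ivy, cs), (8, 34, Beta, 6, 13, 32, Eve, p1), (8, 34, Beta, 6, 13, 32, Gus, k1), (8, 34, Beta, 6, 13, 32, Ivy, cs), (8, 34, Beta, 6, 18, 35, Eve, p1), (8, 34, Beta, 6, 18, 35, Gus, k1), (8, 34, Beta, 6, 18, 35, Ivy, cs), (8, 34, Beta, 6, 23, 12, Eve, p1), (8, 34, Beta, 6, 23, 12, Gus, k1), (8, 34, Beta, 6, 23, 12, Ivy, cs), (8, 34, Beta, 6, 33, 14, Eve, p1), (8, 34, Beta, 6, 33, 14, Gus, k1), (8, 34, Beta, 6, 33, 14, Ivy, cs), (8, 34, Beta, 6, 7, 31, Eve, p1), (8, 34, Beta, 6, 7, 31, Gus, k1), (8, 34, Beta, 6, 7, 31, Ivy, cs)}
σ[pname = Beta]: keep tuples satisfying pname = Beta → {(8, 34, Beta, 6, 13, 21, Eve, p1), (8, 34, Beta, 6, 13, 21, Gus, k1), (8, 34, Beta, 6, 13, 21, Ivy, cs), (8, 34, Beta, 6, 13, 32, Eve, p1), (8, 34, Beta, 6, 13, 32, Gus, k1), (8, 34, Beta, 6, 13, 32, Ivy, cs), (8, 34, Beta, 6, 18, 35, Eve, p1), (8, 34, Beta, 6, 18, 35, Gus, k1), (8, 34, Beta, 6, 18, 35, Ivy, cs), (8, 34, Beta, 6, 23, 12, Eve, p1), (8, 34, Beta, 6, 23, 12, Gus, k1), (8, 34, Beta, 6, 23, 12, Ivy, cs), (8, 34, Beta, 6, 33, 14, Eve, p1), (8, 34, Beta, 6, 33, 14, Gus, k1), (8, 34, Beta, 6, 33, 14, Ivy, cs), (8, 34, Beta, 6, 7, 31, Eve, p1), (8, 34, Beta, 6, 7, 31, Gus, k1), (8, 34, Beta, 6, 7, 31, Ivy, cs)}
π[cid, sid, pname, cname, pid]: project onto (cid, sid, pname, cname, pid) (3 duplicate(s) eliminated) → {(6, 34, Beta, Eve, 13), (6, 34, Beta, Eve, 18), (6, 34, Beta, Eve, 23), (6, 34, Beta, Eve, 33), (6, 34, Beta, Eve, 7), (6, 34, Beta, Gus, 13), (6, 34, Beta, Gus, 18), (6, 34, Beta, Gus, 23), (6, 34, Beta, Gus, 33), (6, 34, Beta, Gus, 7), (6, 34, Beta, Ivy, 13), (6, 34, Beta, Ivy, 18), (6, 34, Beta, Ivy, 23), (6, 34, Beta, Ivy, 33), (6, 34, Beta, Ivy, 7)}
σ[cid > 5 and cname = Gus]: keep tuples satisfying cid > 5 and cname = Gus → {(6, 34, Beta, Gus, 13), (6, 34, Beta, Gus, 18), (6, 34, Beta, Gus, 23), (6, 34, Beta, Gus, 33), (6, 34, Beta, Gus, 7)}
π[pname, pid, sid]: project onto (pname, pid, sid) → {(Beta, 13, 34), (Beta, 18, 34), (Beta, 23, 34), (Beta, 33, 34), (Beta, 7, 34)}

{(Beta, 13, 34), (Beta, 18, 34), (Beta, 23, 34), (Beta, 33, 34), (Beta, 7, 34)}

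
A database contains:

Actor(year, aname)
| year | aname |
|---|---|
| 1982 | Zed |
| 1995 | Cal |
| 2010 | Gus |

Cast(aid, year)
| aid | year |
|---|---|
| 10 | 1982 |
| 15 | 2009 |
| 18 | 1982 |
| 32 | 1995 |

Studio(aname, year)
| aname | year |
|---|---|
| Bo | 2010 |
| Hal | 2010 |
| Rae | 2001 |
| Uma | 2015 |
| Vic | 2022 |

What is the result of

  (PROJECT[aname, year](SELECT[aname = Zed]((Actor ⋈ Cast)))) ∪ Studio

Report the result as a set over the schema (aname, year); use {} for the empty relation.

{(Bo, 2010), (Hal, 2010), (Rae, 2001), (Uma, 2015), (Vic, 2022), (Zed, 1982)}

Natural join on year: {(1982, Zed, 10), (1982, Zed, 18), (1995, Cal, 32)}
Filtering on aname = Zed leaves {(1982, Zed, 10), (1982, Zed, 18)}.
Projecting to aname, year (1 duplicate(s) eliminated): {(Zed, 1982)}
Union: {(Zed, 1982)} with {(Bo, 2010), (Hal, 2010), (Rae, 2001), (Uma, 2015), (Vic, 2022)} → {(Bo, 2010), (Hal, 2010), (Rae, 2001), (Uma, 2015), (Vic, 2022), (Zed, 1982)}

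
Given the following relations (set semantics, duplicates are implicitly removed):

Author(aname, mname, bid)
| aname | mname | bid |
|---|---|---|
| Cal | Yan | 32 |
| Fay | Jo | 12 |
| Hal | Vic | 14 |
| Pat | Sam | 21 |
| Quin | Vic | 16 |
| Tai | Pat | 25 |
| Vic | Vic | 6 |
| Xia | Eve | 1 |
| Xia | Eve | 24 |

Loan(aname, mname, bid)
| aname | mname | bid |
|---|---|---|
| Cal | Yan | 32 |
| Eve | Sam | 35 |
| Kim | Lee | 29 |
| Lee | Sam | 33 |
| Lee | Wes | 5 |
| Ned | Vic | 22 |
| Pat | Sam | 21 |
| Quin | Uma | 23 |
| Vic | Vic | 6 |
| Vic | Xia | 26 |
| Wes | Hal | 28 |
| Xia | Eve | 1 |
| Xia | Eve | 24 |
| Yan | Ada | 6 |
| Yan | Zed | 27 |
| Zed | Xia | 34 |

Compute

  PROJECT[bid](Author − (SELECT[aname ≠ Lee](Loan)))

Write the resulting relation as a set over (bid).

{12, 14, 16, 25}

Filtering on aname ≠ Lee leaves {(Cal, Yan, 32), (Eve, Sam, 35), (Kim, Lee, 29), (Ned, Vic, 22), (Pat, Sam, 21), (Quin, Uma, 23), (Vic, Vic, 6), (Vic, Xia, 26), (Wes, Hal, 28), (Xia, Eve, 1), (Xia, Eve, 24), (Yan, Ada, 6), (Yan, Zed, 27), (Zed, Xia, 34)}.
Taking the difference: {(Fay, Jo, 12), (Hal, Vic, 14), (Quin, Vic, 16), (Tai, Pat, 25)}
π[bid]: project onto (bid) → {12, 14, 16, 25}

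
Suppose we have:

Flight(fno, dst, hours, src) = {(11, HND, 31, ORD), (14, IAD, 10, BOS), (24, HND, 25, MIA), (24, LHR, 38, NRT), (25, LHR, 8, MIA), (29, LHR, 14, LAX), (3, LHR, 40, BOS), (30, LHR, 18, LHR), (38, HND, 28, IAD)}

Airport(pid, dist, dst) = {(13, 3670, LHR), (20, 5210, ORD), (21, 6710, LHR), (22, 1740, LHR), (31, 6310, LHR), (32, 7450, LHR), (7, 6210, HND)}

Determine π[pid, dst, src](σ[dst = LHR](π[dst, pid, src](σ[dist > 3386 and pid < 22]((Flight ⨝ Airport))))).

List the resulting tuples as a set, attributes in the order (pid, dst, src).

{(13, LHR, BOS), (13, LHR, LAX), (13, LHR, LHR), (13, LHR, MIA), (13, LHR, NRT), (21, LHR, BOS), (21, LHR, LAX), (21, LHR, LHR), (21, LHR, MIA), (21, LHR, NRT)}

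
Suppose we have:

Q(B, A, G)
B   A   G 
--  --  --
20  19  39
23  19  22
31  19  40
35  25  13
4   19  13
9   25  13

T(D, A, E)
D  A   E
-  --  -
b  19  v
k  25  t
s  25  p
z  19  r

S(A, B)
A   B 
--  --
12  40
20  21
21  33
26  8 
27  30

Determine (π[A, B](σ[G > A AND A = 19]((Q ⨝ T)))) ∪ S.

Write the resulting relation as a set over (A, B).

Natural join on A: {(20, 19, 39, b, v), (20, 19, 39, z, r), (23, 19, 22, b, v), (23, 19, 22, z, r), (31, 19, 40, b, v), (31, 19, 40, z, r), (35, 25, 13, k, t), (35, 25, 13, s, p), (4, 19, 13, b, v), (4, 19, 13, z, r), (9, 25, 13, k, t), (9, 25, 13, s, p)}
Apply σ_{G > A AND A = 19}; surviving tuples: {(20, 19, 39, b, v), (20, 19, 39, z, r), (23, 19, 22, b, v), (23, 19, 22, z, r), (31, 19, 40, b, v), (31, 19, 40, z, r)}
π[A, B]: project onto (A, B) (3 duplicate(s) eliminated) → {(19, 20), (19, 23), (19, 31)}
Taking the union: {(12, 40), (19, 20), (19, 23), (19, 31), (20, 21), (21, 33), (26, 8), (27, 30)}

{(12, 40), (19, 20), (19, 23), (19, 31), (20, 21), (21, 33), (26, 8), (27, 30)}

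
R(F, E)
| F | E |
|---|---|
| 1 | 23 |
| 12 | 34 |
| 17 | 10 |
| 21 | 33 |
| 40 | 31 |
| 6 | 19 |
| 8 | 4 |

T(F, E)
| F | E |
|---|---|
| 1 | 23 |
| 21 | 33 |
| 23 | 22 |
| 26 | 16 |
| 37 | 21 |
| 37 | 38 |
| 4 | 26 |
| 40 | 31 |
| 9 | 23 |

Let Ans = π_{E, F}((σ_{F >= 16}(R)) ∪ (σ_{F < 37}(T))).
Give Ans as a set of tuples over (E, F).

Selection F >= 16: {(17, 10), (21, 33), (40, 31)}
Selection F < 37: {(1, 23), (21, 33), (23, 22), (26, 16), (4, 26), (9, 23)}
Set union of the two operands is {(1, 23), (17, 10), (21, 33), (23, 22), (26, 16), (4, 26), (40, 31), (9, 23)}.
Projecting to E, F: {(10, 17), (16, 26), (22, 23), (23, 1), (23, 9), (26, 4), (31, 40), (33, 21)}

{(10, 17), (16, 26), (22, 23), (23, 1), (23, 9), (26, 4), (31, 40), (33, 21)}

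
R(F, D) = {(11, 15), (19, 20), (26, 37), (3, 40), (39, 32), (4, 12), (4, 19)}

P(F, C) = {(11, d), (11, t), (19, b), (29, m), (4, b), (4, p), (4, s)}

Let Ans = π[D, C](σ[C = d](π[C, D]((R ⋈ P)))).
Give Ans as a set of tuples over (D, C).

{(15, d)}

R ⋈ P (natural join on F): {(11, 15, d), (11, 15, t), (19, 20, b), (4, 12, b), (4, 12, p), (4, 12, s), (4, 19, b), (4, 19, p), (4, 19, s)}
Projecting to C, D: {(b, 12), (b, 19), (b, 20), (d, 15), (p, 12), (p, 19), (s, 12), (s, 19), (t, 15)}
σ[C = d]: keep tuples satisfying C = d → {(d, 15)}
Projecting to D, C: {(15, d)}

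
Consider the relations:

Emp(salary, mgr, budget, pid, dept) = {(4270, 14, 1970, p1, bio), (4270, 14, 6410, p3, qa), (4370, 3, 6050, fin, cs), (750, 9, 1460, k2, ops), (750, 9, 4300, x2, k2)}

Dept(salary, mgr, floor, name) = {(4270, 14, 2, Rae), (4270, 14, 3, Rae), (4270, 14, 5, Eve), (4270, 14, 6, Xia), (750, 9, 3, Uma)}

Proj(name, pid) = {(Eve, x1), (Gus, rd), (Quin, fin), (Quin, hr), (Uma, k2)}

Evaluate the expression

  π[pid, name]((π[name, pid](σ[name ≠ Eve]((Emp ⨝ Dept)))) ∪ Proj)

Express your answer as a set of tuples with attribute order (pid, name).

Joining Emp and Dept on salary, mgr yields {(4270, 14, 1970, p1, bio, 2, Rae), (4270, 14, 1970, p1, bio, 3, Rae), (4270, 14, 1970, p1, bio, 5, Eve), (4270, 14, 1970, p1, bio, 6, Xia), (4270, 14, 6410, p3, qa, 2, Rae), (4270, 14, 6410, p3, qa, 3, Rae), (4270, 14, 6410, p3, qa, 5, Eve), (4270, 14, 6410, p3, qa, 6, Xia), (750, 9, 1460, k2, ops, 3, Uma), (750, 9, 4300, x2, k2, 3, Uma)}.
σ[name ≠ Eve]: keep tuples satisfying name ≠ Eve → {(4270, 14, 1970, p1, bio, 2, Rae), (4270, 14, 1970, p1, bio, 3, Rae), (4270, 14, 1970, p1, bio, 6, Xia), (4270, 14, 6410, p3, qa, 2, Rae), (4270, 14, 6410, p3, qa, 3, Rae), (4270, 14, 6410, p3, qa, 6, Xia), (750, 9, 1460, k2, ops, 3, Uma), (750, 9, 4300, x2, k2, 3, Uma)}
π_{name, pid} gives {(Rae, p1), (Rae, p3), (Uma, k2), (Uma, x2), (Xia, p1), (Xia, p3)} (2 duplicate(s) eliminated).
Set union of the two operands is {(Eve, x1), (Gus, rd), (Quin, fin), (Quin, hr), (Rae, p1), (Rae, p3), (Uma, k2), (Uma, x2), (Xia, p1), (Xia, p3)}.
π_{pid, name} gives {(fin, Quin), (hr, Quin), (k2, Uma), (p1, Rae), (p1, Xia), (p3, Rae), (p3, Xia), (rd, Gus), (x1, Eve), (x2, Uma)}.

{(fin, Quin), (hr, Quin), (k2, Uma), (p1, Rae), (p1, Xia), (p3, Rae), (p3, Xia), (rd, Gus), (x1, Eve), (x2, Uma)}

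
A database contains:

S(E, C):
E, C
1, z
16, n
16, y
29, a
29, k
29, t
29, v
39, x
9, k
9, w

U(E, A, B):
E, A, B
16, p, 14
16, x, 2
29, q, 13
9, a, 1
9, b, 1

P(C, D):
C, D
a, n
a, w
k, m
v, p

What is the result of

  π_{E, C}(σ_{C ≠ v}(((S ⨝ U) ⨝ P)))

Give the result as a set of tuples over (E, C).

{(29, a), (29, k), (9, k)}

S ⋈ U (natural join on E): {(16, n, p, 14), (16, n, x, 2), (16, y, p, 14), (16, y, x, 2), (29, a, q, 13), (29, k, q, 13), (29, t, q, 13), (29, v, q, 13), (9, k, a, 1), (9, k, b, 1), (9, w, a, 1), (9, w, b, 1)}
(S ⨝ U) ⋈ P (natural join on C): {(29, a, q, 13, n), (29, a, q, 13, w), (29, k, q, 13, m), (29, v, q, 13, p), (9, k, a, 1, m), (9, k, b, 1, m)}
Selection C ≠ v: {(29, a, q, 13, n), (29, a, q, 13, w), (29, k, q, 13, m), (9, k, a, 1, m), (9, k, b, 1, m)}
π_{E, C} gives {(29, a), (29, k), (9, k)} (2 duplicate(s) eliminated).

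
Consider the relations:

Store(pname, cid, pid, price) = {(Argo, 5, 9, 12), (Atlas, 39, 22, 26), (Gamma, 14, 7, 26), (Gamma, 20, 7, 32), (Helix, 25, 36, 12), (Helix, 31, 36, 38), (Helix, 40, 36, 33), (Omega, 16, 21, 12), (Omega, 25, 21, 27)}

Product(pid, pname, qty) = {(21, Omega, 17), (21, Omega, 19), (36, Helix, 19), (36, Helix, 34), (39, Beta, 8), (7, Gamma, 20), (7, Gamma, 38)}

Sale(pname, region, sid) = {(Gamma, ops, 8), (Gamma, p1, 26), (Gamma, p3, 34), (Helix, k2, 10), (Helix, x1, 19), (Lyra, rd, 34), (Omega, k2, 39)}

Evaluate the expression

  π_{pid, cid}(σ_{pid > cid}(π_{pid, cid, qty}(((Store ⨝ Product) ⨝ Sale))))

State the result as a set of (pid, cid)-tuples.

Store ⋈ Product (natural join on pname, pid): {(Gamma, 14, 7, 26, 20), (Gamma, 14, 7, 26, 38), (Gamma, 20, 7, 32, 20), (Gamma, 20, 7, 32, 38), (Helix, 25, 36, 12, 19), (Helix, 25, 36, 12, 34), (Helix, 31, 36, 38, 19), (Helix, 31, 36, 38, 34), (Helix, 40, 36, 33, 19), (Helix, 40, 36, 33, 34), (Omega, 16, 21, 12, 17), (Omega, 16, 21, 12, 19), (Omega, 25, 21, 27, 17), (Omega, 25, 21, 27, 19)}
(Store ⨝ Product) ⋈ Sale (natural join on pname): {(Gamma, 14, 7, 26, 20, ops, 8), (Gamma, 14, 7, 26, 20, p1, 26), (Gamma, 14, 7, 26, 20, p3, 34), (Gamma, 14, 7, 26, 38, ops, 8), (Gamma, 14, 7, 26, 38, p1, 26), (Gamma, 14, 7, 26, 38, p3, 34), (Gamma, 20, 7, 32, 20, ops, 8), (Gamma, 20, 7, 32, 20, p1, 26), (Gamma, 20, 7, 32, 20, p3, 34), (Gamma, 20, 7, 32, 38, ops, 8), (Gamma, 20, 7, 32, 38, p1, 26), (Gamma, 20, 7, 32, 38, p3, 34), (Helix, 25, 36, 12, 19, k2, 10), (Helix, 25, 36, 12, 19, x1, 19), (Helix, 25, 36, 12, 34, k2, 10), (Helix, 25, 36, 12, 34, x1, 19), (Helix, 31, 36, 38, 19, k2, 10), (Helix, 31, 36, 38, 19, x1, 19), (Helix, 31, 36, 38, 34, k2, 10), (Helix, 31, 36, 38, 34, x1, 19), (Helix, 40, 36, 33, 19, k2, 10), (Helix, 40, 36, 33, 19, x1, 19), (Helix, 40, 36, 33, 34, k2, 10), (Helix, 40, 36, 33, 34, x1, 19), (Omega, 16, 21, 12, 17, k2, 39), (Omega, 16, 21, 12, 19, k2, 39), (Omega, 25, 21, 27, 17, k2, 39), (Omega, 25, 21, 27, 19, k2, 39)}
π_{pid, cid, qty} gives {(21, 16, 17), (21, 16, 19), (21, 25, 17), (21, 25, 19), (36, 25, 19), (36, 25, 34), (36, 31, 19), (36, 31, 34), (36, 40, 19), (36, 40, 34), (7, 14, 20), (7, 14, 38), (7, 20, 20), (7, 20, 38)} (14 duplicate(s) eliminated).
σ[pid > cid]: keep tuples satisfying pid > cid → {(21, 16, 17), (21, 16, 19), (36, 25, 19), (36, 25, 34), (36, 31, 19), (36, 31, 34)}
π_{pid, cid} gives {(21, 16), (36, 25), (36, 31)} (3 duplicate(s) eliminated).

{(21, 16), (36, 25), (36, 31)}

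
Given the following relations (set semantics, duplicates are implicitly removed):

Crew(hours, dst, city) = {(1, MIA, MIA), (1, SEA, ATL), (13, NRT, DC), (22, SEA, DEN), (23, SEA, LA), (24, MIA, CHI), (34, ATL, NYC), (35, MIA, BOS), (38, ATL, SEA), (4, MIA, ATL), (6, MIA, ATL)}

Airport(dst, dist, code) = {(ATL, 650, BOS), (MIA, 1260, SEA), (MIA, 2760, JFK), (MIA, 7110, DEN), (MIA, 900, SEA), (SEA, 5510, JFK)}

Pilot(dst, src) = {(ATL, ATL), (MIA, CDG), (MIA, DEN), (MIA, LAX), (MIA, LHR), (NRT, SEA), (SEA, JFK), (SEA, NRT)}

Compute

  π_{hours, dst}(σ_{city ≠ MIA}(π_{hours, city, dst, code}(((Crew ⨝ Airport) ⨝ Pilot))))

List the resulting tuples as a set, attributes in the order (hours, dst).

Natural join on dst: {(1, MIA, MIA, 1260, SEA), (1, MIA, MIA, 2760, JFK), (1, MIA, MIA, 7110, DEN), (1, MIA, MIA, 900, SEA), (1, SEA, ATL, 5510, JFK), (22, SEA, DEN, 5510, JFK), (23, SEA, LA, 5510, JFK), (24, MIA, CHI, 1260, SEA), (24, MIA, CHI, 2760, JFK), (24, MIA, CHI, 7110, DEN), (24, MIA, CHI, 900, SEA), (34, ATL, NYC, 650, BOS), (35, MIA, BOS, 1260, SEA), (35, MIA, BOS, 2760, JFK), (35, MIA, BOS, 7110, DEN), (35, MIA, BOS, 900, SEA), (38, ATL, SEA, 650, BOS), (4, MIA, ATL, 1260, SEA), (4, MIA, ATL, 2760, JFK), (4, MIA, ATL, 7110, DEN), (4, MIA, ATL, 900, SEA), (6, MIA, ATL, 1260, SEA), (6, MIA, ATL, 2760, JFK), (6, MIA, ATL, 7110, DEN), (6, MIA, ATL, 900, SEA)}
Natural join on dst: {(1, MIA, MIA, 1260, SEA, CDG), (1, MIA, MIA, 1260, SEA, DEN), (1, MIA, MIA, 1260, SEA, LAX), (1, MIA, MIA, 1260, SEA, LHR), (1, MIA, MIA, 2760, JFK, CDG), (1, MIA, MIA, 2760, JFK, DEN), (1, MIA, MIA, 2760, JFK, LAX), (1, MIA, MIA, 2760, JFK, LHR), (1, MIA, MIA, 7110, DEN, CDG), (1, MIA, MIA, 7110, DEN, DEN), (1, MIA, MIA, 7110, DEN, LAX), (1, MIA, MIA, 7110, DEN, LHR), (1, MIA, MIA, 900, SEA, CDG), (1, MIA, MIA, 900, SEA, DEN), (1, MIA, MIA, 900, SEA, LAX), (1, MIA, MIA, 900, SEA, LHR), (1, SEA, ATL, 5510, JFK, JFK), (1, SEA, ATL, 5510, JFK, NRT), (22, SEA, DEN, 5510, JFK, JFK), (22, SEA, DEN, 5510, JFK, NRT), (23, SEA, LA, 5510, JFK, JFK), (23, SEA, LA, 5510, JFK, NRT), (24, MIA, CHI, 1260, SEA, CDG), (24, MIA, CHI, 1260, SEA, DEN), (24, MIA, CHI, 1260, SEA, LAX), (24, MIA, CHI, 1260, SEA, LHR), (24, MIA, CHI, 2760, JFK, CDG), (24, MIA, CHI, 2760, JFK, DEN), (24, MIA, CHI, 2760, JFK, LAX), (24, MIA, CHI, 2760, JFK, LHR), (24, MIA, CHI, 7110, DEN, CDG), (24, MIA, CHI, 7110, DEN, DEN), (24, MIA, CHI, 7110, DEN, LAX), (24, MIA, CHI, 7110, DEN, LHR), (24, MIA, CHI, 900, SEA, CDG), (24, MIA, CHI, 900, SEA, DEN), (24, MIA, CHI, 900, SEA, LAX), (24, MIA, CHI, 900, SEA, LHR), (34, ATL, NYC, 650, BOS, ATL), (35, MIA, BOS, 1260, SEA, CDG), (35, MIA, BOS, 1260, SEA, DEN), (35, MIA, BOS, 1260, SEA, LAX), (35, MIA, BOS, 1260, SEA, LHR), (35, MIA, BOS, 2760, JFK, CDG), (35, MIA, BOS, 2760, JFK, DEN), (35, MIA, BOS, 2760, JFK, LAX), (35, MIA, BOS, 2760, JFK, LHR), (35, MIA, BOS, 7110, DEN, CDG), (35, MIA, BOS, 7110, DEN, DEN), (35, MIA, BOS, 7110, DEN, LAX), (35, MIA, BOS, 7110, DEN, LHR), (35, MIA, BOS, 900, SEA, CDG), (35, MIA, BOS, 900, SEA, DEN), (35, MIA, BOS, 900, SEA, LAX), (35, MIA, BOS, 900, SEA, LHR), (38, ATL, SEA, 650, BOS, ATL), (4, MIA, ATL, 1260, SEA, CDG), (4, MIA, ATL, 1260, SEA, DEN), (4, MIA, ATL, 1260, SEA, LAX), (4, MIA, ATL, 1260, SEA, LHR), (4, MIA, ATL, 2760, JFK, CDG), (4, MIA, ATL, 2760, JFK, DEN), (4, MIA, ATL, 2760, JFK, LAX), (4, MIA, ATL, 2760, JFK, LHR), (4, MIA, ATL, 7110, DEN, CDG), (4, MIA, ATL, 7110, DEN, DEN), (4, MIA, ATL, 7110, DEN, LAX), (4, MIA, ATL, 7110, DEN, LHR), (4, MIA, ATL, 900, SEA, CDG), (4, MIA, ATL, 900, SEA, DEN), (4, MIA, ATL, 900, SEA, LAX), (4, MIA, ATL, 900, SEA, LHR), (6, MIA, ATL, 1260, SEA, CDG), (6, MIA, ATL, 1260, SEA, DEN), (6, MIA, ATL, 1260, SEA, LAX), (6, MIA, ATL, 1260, SEA, LHR), (6, MIA, ATL, 2760, JFK, CDG), (6, MIA, ATL, 2760, JFK, DEN), (6, MIA, ATL, 2760, JFK, LAX), (6, MIA, ATL, 2760, JFK, LHR), (6, MIA, ATL, 7110, DEN, CDG), (6, MIA, ATL, 7110, DEN, DEN), (6, MIA, ATL, 7110, DEN, LAX), (6, MIA, ATL, 7110, DEN, LHR), (6, MIA, ATL, 900, SEA, CDG), (6, MIA, ATL, 900, SEA, DEN), (6, MIA, ATL, 900, SEA, LAX), (6, MIA, ATL, 900, SEA, LHR)}
Keep only column(s) hours, city, dst, code (68 duplicate(s) eliminated): {(1, ATL, SEA, JFK), (1, MIA, MIA, DEN), (1, MIA, MIA, JFK), (1, MIA, MIA, SEA), (22, DEN, SEA, JFK), (23, LA, SEA, JFK), (24, CHI, MIA, DEN), (24, CHI, MIA, JFK), (24, CHI, MIA, SEA), (34, NYC, ATL, BOS), (35, BOS, MIA, DEN), (35, BOS, MIA, JFK), (35, BOS, MIA, SEA), (38, SEA, ATL, BOS), (4, ATL, MIA, DEN), (4, ATL, MIA, JFK), (4, ATL, MIA, SEA), (6, ATL, MIA, DEN), (6, ATL, MIA, JFK), (6, ATL, MIA, SEA)}
Selection city ≠ MIA: {(1, ATL, SEA, JFK), (22, DEN, SEA, JFK), (23, LA, SEA, JFK), (24, CHI, MIA, DEN), (24, CHI, MIA, JFK), (24, CHI, MIA, SEA), (34, NYC, ATL, BOS), (35, BOS, MIA, DEN), (35, BOS, MIA, JFK), (35, BOS, MIA, SEA), (38, SEA, ATL, BOS), (4, ATL, MIA, DEN), (4, ATL, MIA, JFK), (4, ATL, MIA, SEA), (6, ATL, MIA, DEN), (6, ATL, MIA, JFK), (6, ATL, MIA, SEA)}
Keep only column(s) hours, dst (8 duplicate(s) eliminated): {(1, SEA), (22, SEA), (23, SEA), (24, MIA), (34, ATL), (35, MIA), (38, ATL), (4, MIA), (6, MIA)}

{(1, SEA), (22, SEA), (23, SEA), (24, MIA), (34, ATL), (35, MIA), (38, ATL), (4, MIA), (6, MIA)}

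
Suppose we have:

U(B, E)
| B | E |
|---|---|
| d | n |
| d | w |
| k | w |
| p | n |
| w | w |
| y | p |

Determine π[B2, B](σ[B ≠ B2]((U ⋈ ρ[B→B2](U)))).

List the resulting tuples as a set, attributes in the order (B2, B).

{(d, k), (d, p), (d, w), (k, d), (k, w), (p, d), (w, d), (w, k)}

ρ[B→B2]: schema becomes (B2, E); tuples unchanged.
U ⋈ ρ[B→B2](U) (natural join on E): {(d, n, d), (d, n, p), (d, w, d), (d, w, k), (d, w, w), (k, w, d), (k, w, k), (k, w, w), (p, n, d), (p, n, p), (w, w, d), (w, w, k), (w, w, w), (y, p, y)}
Apply σ_{B ≠ B2}; surviving tuples: {(d, n, p), (d, w, k), (d, w, w), (k, w, d), (k, w, w), (p, n, d), (w, w, d), (w, w, k)}
π[B2, B]: project onto (B2, B) → {(d, k), (d, p), (d, w), (k, d), (k, w), (p, d), (w, d), (w, k)}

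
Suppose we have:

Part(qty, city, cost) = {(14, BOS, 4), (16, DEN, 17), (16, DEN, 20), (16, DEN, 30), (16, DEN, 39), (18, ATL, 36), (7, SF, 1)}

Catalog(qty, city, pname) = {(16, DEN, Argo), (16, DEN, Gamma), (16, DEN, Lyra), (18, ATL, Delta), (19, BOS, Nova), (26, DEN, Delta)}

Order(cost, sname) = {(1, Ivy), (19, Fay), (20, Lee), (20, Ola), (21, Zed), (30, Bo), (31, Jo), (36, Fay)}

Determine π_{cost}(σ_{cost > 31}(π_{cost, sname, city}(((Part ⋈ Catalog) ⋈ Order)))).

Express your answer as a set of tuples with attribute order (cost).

{36}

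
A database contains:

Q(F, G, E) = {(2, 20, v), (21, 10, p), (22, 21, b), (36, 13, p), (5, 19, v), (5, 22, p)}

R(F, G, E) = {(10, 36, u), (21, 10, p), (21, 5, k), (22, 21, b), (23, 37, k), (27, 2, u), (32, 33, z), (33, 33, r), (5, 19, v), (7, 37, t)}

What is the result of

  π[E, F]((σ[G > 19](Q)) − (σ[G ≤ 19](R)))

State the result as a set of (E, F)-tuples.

σ[G > 19]: keep tuples satisfying G > 19 → {(2, 20, v), (22, 21, b), (5, 22, p)}
σ[G ≤ 19]: keep tuples satisfying G ≤ 19 → {(21, 10, p), (21, 5, k), (27, 2, u), (5, 19, v)}
Difference: {(2, 20, v), (22, 21, b), (5, 22, p)} with {(21, 10, p), (21, 5, k), (27, 2, u), (5, 19, v)} → {(2, 20, v), (22, 21, b), (5, 22, p)}
Projecting to E, F: {(b, 22), (p, 5), (v, 2)}

{(b, 22), (p, 5), (v, 2)}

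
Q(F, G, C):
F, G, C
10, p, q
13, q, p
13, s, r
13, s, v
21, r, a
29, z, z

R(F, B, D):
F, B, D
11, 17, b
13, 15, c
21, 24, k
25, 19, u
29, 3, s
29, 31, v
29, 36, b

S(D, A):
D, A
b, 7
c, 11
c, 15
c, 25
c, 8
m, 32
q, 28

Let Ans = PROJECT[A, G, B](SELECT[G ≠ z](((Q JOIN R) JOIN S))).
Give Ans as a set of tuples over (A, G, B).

Natural join on F: {(13, q, p, 15, c), (13, s, r, 15, c), (13, s, v, 15, c), (21, r, a, 24, k), (29, z, z, 3, s), (29, z, z, 31, v), (29, z, z, 36, b)}
Natural join on D: {(13, q, p, 15, c, 11), (13, q, p, 15, c, 15), (13, q, p, 15, c, 25), (13, q, p, 15, c, 8), (13, s, r, 15, c, 11), (13, s, r, 15, c, 15), (13, s, r, 15, c, 25), (13, s, r, 15, c, 8), (13, s, v, 15, c, 11), (13, s, v, 15, c, 15), (13, s, v, 15, c, 25), (13, s, v, 15, c, 8), (29, z, z, 36, b, 7)}
σ[G ≠ z]: keep tuples satisfying G ≠ z → {(13, q, p, 15, c, 11), (13, q, p, 15, c, 15), (13, q, p, 15, c, 25), (13, q, p, 15, c, 8), (13, s, r, 15, c, 11), (13, s, r, 15, c, 15), (13, s, r, 15, c, 25), (13, s, r, 15, c, 8), (13, s, v, 15, c, 11), (13, s, v, 15, c, 15), (13, s, v, 15, c, 25), (13, s, v, 15, c, 8)}
Projecting to A, G, B (4 duplicate(s) eliminated): {(11, q, 15), (11, s, 15), (15, q, 15), (15, s, 15), (25, q, 15), (25, s, 15), (8, q, 15), (8, s, 15)}

{(11, q, 15), (11, s, 15), (15, q, 15), (15, s, 15), (25, q, 15), (25, s, 15), (8, q, 15), (8, s, 15)}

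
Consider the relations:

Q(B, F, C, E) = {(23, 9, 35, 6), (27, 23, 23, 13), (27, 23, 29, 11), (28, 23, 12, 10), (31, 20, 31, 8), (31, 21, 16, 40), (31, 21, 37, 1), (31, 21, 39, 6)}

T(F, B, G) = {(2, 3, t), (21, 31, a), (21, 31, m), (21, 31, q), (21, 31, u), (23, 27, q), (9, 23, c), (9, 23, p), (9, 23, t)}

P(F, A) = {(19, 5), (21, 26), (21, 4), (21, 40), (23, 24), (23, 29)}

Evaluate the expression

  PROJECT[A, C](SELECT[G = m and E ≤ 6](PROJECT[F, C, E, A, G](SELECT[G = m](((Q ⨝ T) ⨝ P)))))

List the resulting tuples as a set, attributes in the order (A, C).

Q ⋈ T (natural join on B, F): {(23, 9, 35, 6, c), (23, 9, 35, 6, p), (23, 9, 35, 6, t), (27, 23, 23, 13, q), (27, 23, 29, 11, q), (31, 21, 16, 40, a), (31, 21, 16, 40, m), (31, 21, 16, 40, q), (31, 21, 16, 40, u), (31, 21, 37, 1, a), (31, 21, 37, 1, m), (31, 21, 37, 1, q), (31, 21, 37, 1, u), (31, 21, 39, 6, a), (31, 21, 39, 6, m), (31, 21, 39, 6, q), (31, 21, 39, 6, u)}
(Q ⨝ T) ⋈ P (natural join on F): {(27, 23, 23, 13, q, 24), (27, 23, 23, 13, q, 29), (27, 23, 29, 11, q, 24), (27, 23, 29, 11, q, 29), (31, 21, 16, 40, a, 26), (31, 21, 16, 40, a, 4), (31, 21, 16, 40, a, 40), (31, 21, 16, 40, m, 26), (31, 21, 16, 40, m, 4), (31, 21, 16, 40, m, 40), (31, 21, 16, 40, q, 26), (31, 21, 16, 40, q, 4), (31, 21, 16, 40, q, 40), (31, 21, 16, 40, u, 26), (31, 21, 16, 40, u, 4), (31, 21, 16, 40, u, 40), (31, 21, 37, 1, a, 26), (31, 21, 37, 1, a, 4), (31, 21, 37, 1, a, 40), (31, 21, 37, 1, m, 26), (31, 21, 37, 1, m, 4), (31, 21, 37, 1, m, 40), (31, 21, 37, 1, q, 26), (31, 21, 37, 1, q, 4), (31, 21, 37, 1, q, 40), (31, 21, 37, 1, u, 26), (31, 21, 37, 1, u, 4), (31, 21, 37, 1, u, 40), (31, 21, 39, 6, a, 26), (31, 21, 39, 6, a, 4), (31, 21, 39, 6, a, 40), (31, 21, 39, 6, m, 26), (31, 21, 39, 6, m, 4), (31, 21, 39, 6, m, 40), (31, 21, 39, 6, q, 26), (31, 21, 39, 6, q, 4), (31, 21, 39, 6, q, 40), (31, 21, 39, 6, u, 26), (31, 21, 39, 6, u, 4), (31, 21, 39, 6, u, 40)}
σ[G = m]: keep tuples satisfying G = m → {(31, 21, 16, 40, m, 26), (31, 21, 16, 40, m, 4), (31, 21, 16, 40, m, 40), (31, 21, 37, 1, m, 26), (31, 21, 37, 1, m, 4), (31, 21, 37, 1, m, 40), (31, 21, 39, 6, m, 26), (31, 21, 39, 6, m, 4), (31, 21, 39, 6, m, 40)}
Keep only column(s) F, C, E, A, G: {(21, 16, 40, 26, m), (21, 16, 40, 4, m), (21, 16, 40, 40, m), (21, 37, 1, 26, m), (21, 37, 1, 4, m), (21, 37, 1, 40, m), (21, 39, 6, 26, m), (21, 39, 6, 4, m), (21, 39, 6, 40, m)}
σ[G = m and E ≤ 6]: keep tuples satisfying G = m and E ≤ 6 → {(21, 37, 1, 26, m), (21, 37, 1, 4, m), (21, 37, 1, 40, m), (21, 39, 6, 26, m), (21, 39, 6, 4, m), (21, 39, 6, 40, m)}
Keep only column(s) A, C: {(26, 37), (26, 39), (4, 37), (4, 39), (40, 37), (40, 39)}

{(26, 37), (26, 39), (4, 37), (4, 39), (40, 37), (40, 39)}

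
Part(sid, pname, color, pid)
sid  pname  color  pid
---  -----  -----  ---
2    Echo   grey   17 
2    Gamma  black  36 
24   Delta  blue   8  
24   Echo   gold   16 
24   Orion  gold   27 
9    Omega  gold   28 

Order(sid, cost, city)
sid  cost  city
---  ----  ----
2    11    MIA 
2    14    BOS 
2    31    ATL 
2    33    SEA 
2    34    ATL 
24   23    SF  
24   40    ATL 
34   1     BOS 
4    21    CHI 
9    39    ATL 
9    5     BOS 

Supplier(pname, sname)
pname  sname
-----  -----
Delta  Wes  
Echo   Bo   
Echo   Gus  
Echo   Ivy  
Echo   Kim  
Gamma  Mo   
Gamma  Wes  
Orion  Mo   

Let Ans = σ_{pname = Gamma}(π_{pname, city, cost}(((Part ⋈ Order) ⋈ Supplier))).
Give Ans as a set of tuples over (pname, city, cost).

{(Gamma, ATL, 31), (Gamma, ATL, 34), (Gamma, BOS, 14), (Gamma, MIA, 11), (Gamma, SEA, 33)}

Joining Part and Order on sid yields {(2, Echo, grey, 17, 11, MIA), (2, Echo, grey, 17, 14, BOS), (2, Echo, grey, 17, 31, ATL), (2, Echo, grey, 17, 33, SEA), (2, Echo, grey, 17, 34, ATL), (2, Gamma, black, 36, 11, MIA), (2, Gamma, black, 36, 14, BOS), (2, Gamma, black, 36, 31, ATL), (2, Gamma, black, 36, 33, SEA), (2, Gamma, black, 36, 34, ATL), (24, Delta, blue, 8, 23, SF), (24, Delta, blue, 8, 40, ATL), (24, Echo, gold, 16, 23, SF), (24, Echo, gold, 16, 40, ATL), (24, Orion, gold, 27, 23, SF), (24, Orion, gold, 27, 40, ATL), (9, Omega, gold, 28, 39, ATL), (9, Omega, gold, 28, 5, BOS)}.
Joining (Part ⋈ Order) and Supplier on pname yields {(2, Echo, grey, 17, 11, MIA, Bo), (2, Echo, grey, 17, 11, MIA, Gus), (2, Echo, grey, 17, 11, MIA, Ivy), (2, Echo, grey, 17, 11, MIA, Kim), (2, Echo, grey, 17, 14, BOS, Bo), (2, Echo, grey, 17, 14, BOS, Gus), (2, Echo, grey, 17, 14, BOS, Ivy), (2, Echo, grey, 17, 14, BOS, Kim), (2, Echo, grey, 17, 31, ATL, Bo), (2, Echo, grey, 17, 31, ATL, Gus), (2, Echo, grey, 17, 31, ATL, Ivy), (2, Echo, grey, 17, 31, ATL, Kim), (2, Echo, grey, 17, 33, SEA, Bo), (2, Echo, grey, 17, 33, SEA, Gus), (2, Echo, grey, 17, 33, SEA, Ivy), (2, Echo, grey, 17, 33, SEA, Kim), (2, Echo, grey, 17, 34, ATL, Bo), (2, Echo, grey, 17, 34, ATL, Gus), (2, Echo, grey, 17, 34, ATL, Ivy), (2, Echo, grey, 17, 34, ATL, Kim), (2, Gamma, black, 36, 11, MIA, Mo), (2, Gamma, black, 36, 11, MIA, Wes), (2, Gamma, black, 36, 14, BOS, Mo), (2, Gamma, black, 36, 14, BOS, Wes), (2, Gamma, black, 36, 31, ATL, Mo), (2, Gamma, black, 36, 31, ATL, Wes), (2, Gamma, black, 36, 33, SEA, Mo), (2, Gamma, black, 36, 33, SEA, Wes), (2, Gamma, black, 36, 34, ATL, Mo), (2, Gamma, black, 36, 34, ATL, Wes), (24, Delta, blue, 8, 23, SF, Wes), (24, Delta, blue, 8, 40, ATL, Wes), (24, Echo, gold, 16, 23, SF, Bo), (24, Echo, gold, 16, 23, SF, Gus), (24, Echo, gold, 16, 23, SF, Ivy), (24, Echo, gold, 16, 23, SF, Kim), (24, Echo, gold, 16, 40, ATL, Bo), (24, Echo, gold, 16, 40, ATL, Gus), (24, Echo, gold, 16, 40, ATL, Ivy), (24, Echo, gold, 16, 40, ATL, Kim), (24, Orion, gold, 27, 23, SF, Mo), (24, Orion, gold, 27, 40, ATL, Mo)}.
Keep only column(s) pname, city, cost (26 duplicate(s) eliminated): {(Delta, ATL, 40), (Delta, SF, 23), (Echo, ATL, 31), (Echo, ATL, 34), (Echo, ATL, 40), (Echo, BOS, 14), (Echo, MIA, 11), (Echo, SEA, 33), (Echo, SF, 23), (Gamma, ATL, 31), (Gamma, ATL, 34), (Gamma, BOS, 14), (Gamma, MIA, 11), (Gamma, SEA, 33), (Orion, ATL, 40), (Orion, SF, 23)}
Selection pname = Gamma: {(Gamma, ATL, 31), (Gamma, ATL, 34), (Gamma, BOS, 14), (Gamma, MIA, 11), (Gamma, SEA, 33)}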